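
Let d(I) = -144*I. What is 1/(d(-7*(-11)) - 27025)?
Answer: -1/38113 ≈ -2.6238e-5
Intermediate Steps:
1/(d(-7*(-11)) - 27025) = 1/(-(-1008)*(-11) - 27025) = 1/(-144*77 - 27025) = 1/(-11088 - 27025) = 1/(-38113) = -1/38113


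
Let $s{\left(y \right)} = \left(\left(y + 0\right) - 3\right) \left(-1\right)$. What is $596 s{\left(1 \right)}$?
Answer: $1192$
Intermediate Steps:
$s{\left(y \right)} = 3 - y$ ($s{\left(y \right)} = \left(y - 3\right) \left(-1\right) = \left(-3 + y\right) \left(-1\right) = 3 - y$)
$596 s{\left(1 \right)} = 596 \left(3 - 1\right) = 596 \cdot 2 = 1192$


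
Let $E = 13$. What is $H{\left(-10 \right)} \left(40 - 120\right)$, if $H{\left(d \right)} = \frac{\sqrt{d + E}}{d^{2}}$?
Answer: $- \frac{4 \sqrt{3}}{5} \approx -1.3856$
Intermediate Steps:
$H{\left(d \right)} = \frac{\sqrt{13 + d}}{d^{2}}$ ($H{\left(d \right)} = \frac{\sqrt{d + 13}}{d^{2}} = \frac{\sqrt{13 + d}}{d^{2}}$)
$H{\left(-10 \right)} \left(40 - 120\right) = \frac{\sqrt{13 - 10}}{100} \left(40 - 120\right) = \frac{\sqrt{3}}{100} \left(-80\right) = - \frac{4 \sqrt{3}}{5}$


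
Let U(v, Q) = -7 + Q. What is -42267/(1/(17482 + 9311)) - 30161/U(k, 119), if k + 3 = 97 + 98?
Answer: -126835520033/112 ≈ -1.1325e+9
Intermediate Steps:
k = 192 (k = -3 + (97 + 98) = -3 + 195 = 192)
-42267/(1/(17482 + 9311)) - 30161/U(k, 119) = -42267/(1/(17482 + 9311)) - 30161/(-7 + 119) = -42267/(1/26793) - 30161/112 = -42267/1/26793 - 30161*1/112 = -42267*26793 - 30161/112 = -1132459731 - 30161/112 = -126835520033/112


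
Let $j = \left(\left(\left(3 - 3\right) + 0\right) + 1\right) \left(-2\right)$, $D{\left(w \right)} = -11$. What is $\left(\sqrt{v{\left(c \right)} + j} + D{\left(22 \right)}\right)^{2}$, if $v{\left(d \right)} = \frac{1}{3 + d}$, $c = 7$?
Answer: $\frac{\left(110 - i \sqrt{190}\right)^{2}}{100} \approx 119.1 - 30.325 i$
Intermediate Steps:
$j = -2$ ($j = \left(\left(0 + 0\right) + 1\right) \left(-2\right) = \left(0 + 1\right) \left(-2\right) = 1 \left(-2\right) = -2$)
$\left(\sqrt{v{\left(c \right)} + j} + D{\left(22 \right)}\right)^{2} = \left(\sqrt{\frac{1}{3 + 7} - 2} - 11\right)^{2} = \left(\sqrt{\frac{1}{10} - 2} - 11\right)^{2} = \left(\sqrt{- \frac{19}{10}} - 11\right)^{2} = \left(\frac{i \sqrt{190}}{10} - 11\right)^{2} = \left(-11 + \frac{i \sqrt{190}}{10}\right)^{2}$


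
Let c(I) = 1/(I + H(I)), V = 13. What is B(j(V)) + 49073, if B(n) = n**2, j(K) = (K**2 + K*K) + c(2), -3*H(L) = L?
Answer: 2621193/16 ≈ 1.6382e+5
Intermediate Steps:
H(L) = -L/3
c(I) = 3/(2*I) (c(I) = 1/(I - I/3) = 1/(2*I/3) = 3/(2*I))
j(K) = 3/4 + 2*K**2 (j(K) = (K**2 + K*K) + (3/2)/2 = (K**2 + K**2) + (3/2)*(1/2) = 2*K**2 + 3/4 = 3/4 + 2*K**2)
B(j(V)) + 49073 = (3/4 + 2*13**2)**2 + 49073 = (3/4 + 2*169)**2 + 49073 = (3/4 + 338)**2 + 49073 = (1355/4)**2 + 49073 = 1836025/16 + 49073 = 2621193/16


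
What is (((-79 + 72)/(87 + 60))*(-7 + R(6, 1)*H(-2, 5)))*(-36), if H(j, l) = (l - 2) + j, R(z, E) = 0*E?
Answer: -12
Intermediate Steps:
R(z, E) = 0
H(j, l) = -2 + j + l (H(j, l) = (-2 + l) + j = -2 + j + l)
(((-79 + 72)/(87 + 60))*(-7 + R(6, 1)*H(-2, 5)))*(-36) = (((-79 + 72)/(87 + 60))*(-7 + 0*(-2 - 2 + 5)))*(-36) = ((-7/147)*(-7 + 0*1))*(-36) = ((-7*1/147)*(-7 + 0))*(-36) = -1/21*(-7)*(-36) = (1/3)*(-36) = -12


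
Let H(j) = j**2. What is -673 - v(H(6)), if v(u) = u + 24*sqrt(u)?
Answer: -853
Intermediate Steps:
-673 - v(H(6)) = -673 - (6**2 + 24*sqrt(6**2)) = -673 - (36 + 24*sqrt(36)) = -673 - (36 + 24*6) = -673 - (36 + 144) = -673 - 1*180 = -673 - 180 = -853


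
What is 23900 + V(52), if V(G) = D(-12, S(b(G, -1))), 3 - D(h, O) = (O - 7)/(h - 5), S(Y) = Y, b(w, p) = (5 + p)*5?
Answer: 406364/17 ≈ 23904.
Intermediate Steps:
b(w, p) = 25 + 5*p
D(h, O) = 3 - (-7 + O)/(-5 + h) (D(h, O) = 3 - (O - 7)/(h - 5) = 3 - (-7 + O)/(-5 + h))
V(G) = 64/17 (V(G) = (-8 - (25 + 5*(-1)) + 3*(-12))/(-5 - 12) = (-8 - (25 - 5) - 36)/(-17) = -(-8 - 1*20 - 36)/17 = -(-8 - 20 - 36)/17 = -1/17*(-64) = 64/17)
23900 + V(52) = 23900 + 64/17 = 406364/17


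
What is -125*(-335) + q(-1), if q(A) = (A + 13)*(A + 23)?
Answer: 42139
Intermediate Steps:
q(A) = (13 + A)*(23 + A)
-125*(-335) + q(-1) = -125*(-335) + (299 + (-1)² + 36*(-1)) = 41875 + (299 + 1 - 36) = 41875 + 264 = 42139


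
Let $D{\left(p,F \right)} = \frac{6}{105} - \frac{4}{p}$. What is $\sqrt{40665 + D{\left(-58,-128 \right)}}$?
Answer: $\frac{\sqrt{41894229545}}{1015} \approx 201.66$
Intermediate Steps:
$D{\left(p,F \right)} = \frac{2}{35} - \frac{4}{p}$ ($D{\left(p,F \right)} = 6 \cdot \frac{1}{105} - \frac{4}{p} = \frac{2}{35} - \frac{4}{p}$)
$\sqrt{40665 + D{\left(-58,-128 \right)}} = \sqrt{40665 - \left(- \frac{2}{35} + \frac{4}{-58}\right)} = \sqrt{40665 + \left(\frac{2}{35} - - \frac{2}{29}\right)} = \sqrt{40665 + \left(\frac{2}{35} + \frac{2}{29}\right)} = \sqrt{40665 + \frac{128}{1015}} = \sqrt{\frac{41275103}{1015}} = \frac{\sqrt{41894229545}}{1015}$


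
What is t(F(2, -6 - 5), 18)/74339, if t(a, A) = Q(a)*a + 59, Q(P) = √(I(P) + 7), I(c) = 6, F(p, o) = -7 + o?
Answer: 59/74339 - 18*√13/74339 ≈ -7.9365e-5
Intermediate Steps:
Q(P) = √13 (Q(P) = √(6 + 7) = √13)
t(a, A) = 59 + a*√13 (t(a, A) = √13*a + 59 = a*√13 + 59 = 59 + a*√13)
t(F(2, -6 - 5), 18)/74339 = (59 + (-7 + (-6 - 5))*√13)/74339 = (59 + (-7 - 11)*√13)*(1/74339) = (59 - 18*√13)*(1/74339) = 59/74339 - 18*√13/74339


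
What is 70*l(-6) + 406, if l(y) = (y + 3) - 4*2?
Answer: -364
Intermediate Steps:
l(y) = -5 + y (l(y) = (3 + y) - 8 = -5 + y)
70*l(-6) + 406 = 70*(-5 - 6) + 406 = 70*(-11) + 406 = -770 + 406 = -364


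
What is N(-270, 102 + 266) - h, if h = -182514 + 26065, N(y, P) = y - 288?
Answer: 155891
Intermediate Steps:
N(y, P) = -288 + y
h = -156449
N(-270, 102 + 266) - h = (-288 - 270) - 1*(-156449) = -558 + 156449 = 155891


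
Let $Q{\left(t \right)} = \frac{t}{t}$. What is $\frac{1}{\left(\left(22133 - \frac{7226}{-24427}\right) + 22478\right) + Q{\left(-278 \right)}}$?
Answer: $\frac{24427}{1089744550} \approx 2.2415 \cdot 10^{-5}$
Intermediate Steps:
$Q{\left(t \right)} = 1$
$\frac{1}{\left(\left(22133 - \frac{7226}{-24427}\right) + 22478\right) + Q{\left(-278 \right)}} = \frac{1}{\left(\left(22133 - \frac{7226}{-24427}\right) + 22478\right) + 1} = \frac{1}{\left(\left(22133 - - \frac{7226}{24427}\right) + 22478\right) + 1} = \frac{1}{\left(\left(22133 + \frac{7226}{24427}\right) + 22478\right) + 1} = \frac{1}{\left(\frac{540650017}{24427} + 22478\right) + 1} = \frac{1}{\frac{1089720123}{24427} + 1} = \frac{1}{\frac{1089744550}{24427}} = \frac{24427}{1089744550}$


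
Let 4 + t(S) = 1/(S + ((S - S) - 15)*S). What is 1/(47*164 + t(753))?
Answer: 10542/81215567 ≈ 0.00012980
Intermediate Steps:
t(S) = -4 - 1/(14*S) (t(S) = -4 + 1/(S + ((S - S) - 15)*S) = -4 + 1/(S + (0 - 15)*S) = -4 + 1/(S - 15*S) = -4 + 1/(-14*S) = -4 - 1/(14*S))
1/(47*164 + t(753)) = 1/(47*164 + (-4 - 1/14/753)) = 1/(7708 + (-4 - 1/14*1/753)) = 1/(7708 + (-4 - 1/10542)) = 1/(7708 - 42169/10542) = 1/(81215567/10542) = 10542/81215567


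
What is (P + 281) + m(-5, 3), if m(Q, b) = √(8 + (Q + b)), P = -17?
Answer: 264 + √6 ≈ 266.45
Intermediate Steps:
m(Q, b) = √(8 + Q + b)
(P + 281) + m(-5, 3) = (-17 + 281) + √(8 - 5 + 3) = 264 + √6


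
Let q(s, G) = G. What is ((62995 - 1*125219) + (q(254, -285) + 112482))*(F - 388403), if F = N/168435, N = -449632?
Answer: -3269289076908701/168435 ≈ -1.9410e+10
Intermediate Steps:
F = -449632/168435 ≈ -2.6695
((62995 - 1*125219) + (q(254, -285) + 112482))*(F - 388403) = ((62995 - 1*125219) + (-285 + 112482))*(-449632/168435 - 388403) = ((62995 - 125219) + 112197)*(-65421108937/168435) = (-62224 + 112197)*(-65421108937/168435) = 49973*(-65421108937/168435) = -3269289076908701/168435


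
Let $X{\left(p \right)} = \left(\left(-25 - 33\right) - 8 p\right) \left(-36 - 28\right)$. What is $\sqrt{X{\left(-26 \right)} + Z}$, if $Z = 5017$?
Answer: $i \sqrt{4583} \approx 67.698 i$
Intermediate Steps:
$X{\left(p \right)} = 3712 + 512 p$ ($X{\left(p \right)} = \left(\left(-25 - 33\right) - 8 p\right) \left(-64\right) = \left(-58 - 8 p\right) \left(-64\right) = 3712 + 512 p$)
$\sqrt{X{\left(-26 \right)} + Z} = \sqrt{\left(3712 + 512 \left(-26\right)\right) + 5017} = \sqrt{\left(3712 - 13312\right) + 5017} = \sqrt{-9600 + 5017} = \sqrt{-4583} = i \sqrt{4583}$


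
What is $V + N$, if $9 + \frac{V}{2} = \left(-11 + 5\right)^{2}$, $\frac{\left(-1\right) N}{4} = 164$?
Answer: $-602$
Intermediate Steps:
$N = -656$ ($N = \left(-4\right) 164 = -656$)
$V = 54$ ($V = -18 + 2 \left(-11 + 5\right)^{2} = -18 + 2 \left(-6\right)^{2} = -18 + 2 \cdot 36 = -18 + 72 = 54$)
$V + N = 54 - 656 = -602$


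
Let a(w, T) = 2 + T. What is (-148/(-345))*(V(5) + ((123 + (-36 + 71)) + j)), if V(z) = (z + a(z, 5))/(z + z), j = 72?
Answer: 171088/1725 ≈ 99.181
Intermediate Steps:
V(z) = (7 + z)/(2*z) (V(z) = (z + (2 + 5))/(z + z) = (z + 7)/((2*z)) = (7 + z)*(1/(2*z)) = (7 + z)/(2*z))
(-148/(-345))*(V(5) + ((123 + (-36 + 71)) + j)) = (-148/(-345))*((1/2)*(7 + 5)/5 + ((123 + (-36 + 71)) + 72)) = (-148*(-1/345))*((1/2)*(1/5)*12 + ((123 + 35) + 72)) = 148*(6/5 + (158 + 72))/345 = 148*(6/5 + 230)/345 = (148/345)*(1156/5) = 171088/1725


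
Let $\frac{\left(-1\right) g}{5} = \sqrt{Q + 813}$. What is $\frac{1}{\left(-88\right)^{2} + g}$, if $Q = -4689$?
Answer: $\frac{1936}{15016609} + \frac{5 i \sqrt{969}}{30033218} \approx 0.00012892 + 5.1824 \cdot 10^{-6} i$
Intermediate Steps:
$g = - 10 i \sqrt{969}$ ($g = - 5 \sqrt{-4689 + 813} = - 5 \sqrt{-3876} = - 5 \cdot 2 i \sqrt{969} = - 10 i \sqrt{969} \approx - 311.29 i$)
$\frac{1}{\left(-88\right)^{2} + g} = \frac{1}{\left(-88\right)^{2} - 10 i \sqrt{969}} = \frac{1}{7744 - 10 i \sqrt{969}}$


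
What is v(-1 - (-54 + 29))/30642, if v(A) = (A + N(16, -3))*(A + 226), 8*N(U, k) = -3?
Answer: 7875/40856 ≈ 0.19275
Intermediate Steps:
N(U, k) = -3/8 (N(U, k) = (⅛)*(-3) = -3/8)
v(A) = (226 + A)*(-3/8 + A) (v(A) = (A - 3/8)*(A + 226) = (-3/8 + A)*(226 + A) = (226 + A)*(-3/8 + A))
v(-1 - (-54 + 29))/30642 = (-339/4 + (-1 - (-54 + 29))² + 1805*(-1 - (-54 + 29))/8)/30642 = (-339/4 + (-1 - 1*(-25))² + 1805*(-1 - 1*(-25))/8)*(1/30642) = (-339/4 + (-1 + 25)² + 1805*(-1 + 25)/8)*(1/30642) = (-339/4 + 24² + (1805/8)*24)*(1/30642) = (-339/4 + 576 + 5415)*(1/30642) = (23625/4)*(1/30642) = 7875/40856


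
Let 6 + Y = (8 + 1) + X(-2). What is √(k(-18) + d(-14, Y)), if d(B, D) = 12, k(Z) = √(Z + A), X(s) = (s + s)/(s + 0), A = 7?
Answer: √(12 + I*√11) ≈ 3.4964 + 0.47429*I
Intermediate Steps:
X(s) = 2 (X(s) = (2*s)/s = 2)
k(Z) = √(7 + Z) (k(Z) = √(Z + 7) = √(7 + Z))
Y = 5 (Y = -6 + ((8 + 1) + 2) = -6 + (9 + 2) = -6 + 11 = 5)
√(k(-18) + d(-14, Y)) = √(√(7 - 18) + 12) = √(√(-11) + 12) = √(I*√11 + 12) = √(12 + I*√11)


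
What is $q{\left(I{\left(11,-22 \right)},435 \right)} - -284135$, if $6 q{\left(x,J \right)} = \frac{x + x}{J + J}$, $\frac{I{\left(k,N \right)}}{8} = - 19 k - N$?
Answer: $\frac{370795427}{1305} \approx 2.8413 \cdot 10^{5}$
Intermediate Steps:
$I{\left(k,N \right)} = - 152 k - 8 N$ ($I{\left(k,N \right)} = 8 \left(- 19 k - N\right) = 8 \left(- N - 19 k\right) = - 152 k - 8 N$)
$q{\left(x,J \right)} = \frac{x}{6 J}$ ($q{\left(x,J \right)} = \frac{\left(x + x\right) \frac{1}{J + J}}{6} = \frac{2 x \frac{1}{2 J}}{6} = \frac{x \frac{1}{J}}{6} = \frac{x}{6 J}$)
$q{\left(I{\left(11,-22 \right)},435 \right)} - -284135 = \frac{\left(-152\right) 11 - -176}{6 \cdot 435} - -284135 = \frac{1}{6} \left(-1672 + 176\right) \frac{1}{435} + 284135 = \frac{1}{6} \left(-1496\right) \frac{1}{435} + 284135 = - \frac{748}{1305} + 284135 = \frac{370795427}{1305}$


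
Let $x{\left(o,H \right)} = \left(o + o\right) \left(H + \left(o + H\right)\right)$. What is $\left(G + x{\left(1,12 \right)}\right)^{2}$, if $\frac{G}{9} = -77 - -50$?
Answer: $37249$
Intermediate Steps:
$x{\left(o,H \right)} = 2 o \left(o + 2 H\right)$ ($x{\left(o,H \right)} = 2 o \left(H + \left(H + o\right)\right) = 2 o \left(o + 2 H\right)$)
$G = -243$ ($G = 9 \left(-77 - -50\right) = 9 \left(-77 + 50\right) = 9 \left(-27\right) = -243$)
$\left(G + x{\left(1,12 \right)}\right)^{2} = \left(-243 + 2 \cdot 1 \left(1 + 2 \cdot 12\right)\right)^{2} = \left(-243 + 2 \cdot 1 \left(1 + 24\right)\right)^{2} = \left(-243 + 2 \cdot 1 \cdot 25\right)^{2} = \left(-243 + 50\right)^{2} = \left(-193\right)^{2} = 37249$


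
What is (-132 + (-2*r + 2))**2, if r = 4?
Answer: 19044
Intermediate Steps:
(-132 + (-2*r + 2))**2 = (-132 + (-2*4 + 2))**2 = (-132 + (-8 + 2))**2 = (-132 - 6)**2 = (-138)**2 = 19044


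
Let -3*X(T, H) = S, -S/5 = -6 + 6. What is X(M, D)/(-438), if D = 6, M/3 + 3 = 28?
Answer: 0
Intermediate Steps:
M = 75 (M = -9 + 3*28 = -9 + 84 = 75)
S = 0 (S = -5*(-6 + 6) = -5*0 = 0)
X(T, H) = 0 (X(T, H) = -1/3*0 = 0)
X(M, D)/(-438) = 0/(-438) = 0*(-1/438) = 0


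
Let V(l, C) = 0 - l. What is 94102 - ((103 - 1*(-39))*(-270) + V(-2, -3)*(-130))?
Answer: 132702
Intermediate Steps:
V(l, C) = -l
94102 - ((103 - 1*(-39))*(-270) + V(-2, -3)*(-130)) = 94102 - ((103 - 1*(-39))*(-270) - 1*(-2)*(-130)) = 94102 - ((103 + 39)*(-270) + 2*(-130)) = 94102 - (142*(-270) - 260) = 94102 - (-38340 - 260) = 94102 - 1*(-38600) = 94102 + 38600 = 132702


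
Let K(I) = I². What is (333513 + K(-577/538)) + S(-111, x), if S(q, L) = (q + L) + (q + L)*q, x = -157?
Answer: 105066478821/289444 ≈ 3.6299e+5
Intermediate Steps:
S(q, L) = L + q + q*(L + q) (S(q, L) = (L + q) + (L + q)*q = (L + q) + q*(L + q) = L + q + q*(L + q))
(333513 + K(-577/538)) + S(-111, x) = (333513 + (-577/538)²) + (-157 - 111 + (-111)² - 157*(-111)) = (333513 + (-577*1/538)²) + (-157 - 111 + 12321 + 17427) = (333513 + (-577/538)²) + 29480 = (333513 + 332929/289444) + 29480 = 96533669701/289444 + 29480 = 105066478821/289444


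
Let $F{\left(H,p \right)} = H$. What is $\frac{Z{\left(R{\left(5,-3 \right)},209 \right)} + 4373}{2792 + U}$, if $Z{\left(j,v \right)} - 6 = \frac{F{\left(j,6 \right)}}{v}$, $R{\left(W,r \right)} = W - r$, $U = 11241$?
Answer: $\frac{915219}{2932897} \approx 0.31205$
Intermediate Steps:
$Z{\left(j,v \right)} = 6 + \frac{j}{v}$
$\frac{Z{\left(R{\left(5,-3 \right)},209 \right)} + 4373}{2792 + U} = \frac{\left(6 + \frac{5 - -3}{209}\right) + 4373}{2792 + 11241} = \frac{\left(6 + \left(5 + 3\right) \frac{1}{209}\right) + 4373}{14033} = \left(\left(6 + 8 \cdot \frac{1}{209}\right) + 4373\right) \frac{1}{14033} = \left(\left(6 + \frac{8}{209}\right) + 4373\right) \frac{1}{14033} = \left(\frac{1262}{209} + 4373\right) \frac{1}{14033} = \frac{915219}{209} \cdot \frac{1}{14033} = \frac{915219}{2932897}$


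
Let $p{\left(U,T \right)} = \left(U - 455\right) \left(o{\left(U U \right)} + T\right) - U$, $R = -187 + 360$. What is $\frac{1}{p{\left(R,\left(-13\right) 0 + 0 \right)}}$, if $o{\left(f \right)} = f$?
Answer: $- \frac{1}{8440151} \approx -1.1848 \cdot 10^{-7}$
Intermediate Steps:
$R = 173$
$p{\left(U,T \right)} = - U + \left(-455 + U\right) \left(T + U^{2}\right)$ ($p{\left(U,T \right)} = \left(U - 455\right) \left(U U + T\right) - U = \left(-455 + U\right) \left(U^{2} + T\right) - U = \left(-455 + U\right) \left(T + U^{2}\right) - U = - U + \left(-455 + U\right) \left(T + U^{2}\right)$)
$\frac{1}{p{\left(R,\left(-13\right) 0 + 0 \right)}} = \frac{1}{173^{3} - 173 - 455 \left(\left(-13\right) 0 + 0\right) - 455 \cdot 173^{2} + \left(\left(-13\right) 0 + 0\right) 173} = \frac{1}{5177717 - 173 - 455 \left(0 + 0\right) - 13617695 + \left(0 + 0\right) 173} = \frac{1}{5177717 - 173 - 0 - 13617695 + 0 \cdot 173} = \frac{1}{5177717 - 173 + 0 - 13617695 + 0} = \frac{1}{-8440151} = - \frac{1}{8440151}$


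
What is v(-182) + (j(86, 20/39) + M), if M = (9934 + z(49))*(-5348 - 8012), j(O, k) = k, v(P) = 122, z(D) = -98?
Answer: -5124944662/39 ≈ -1.3141e+8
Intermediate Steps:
M = -131408960 (M = (9934 - 98)*(-5348 - 8012) = 9836*(-13360) = -131408960)
v(-182) + (j(86, 20/39) + M) = 122 + (20/39 - 131408960) = 122 - 5124949420/39 = -5124944662/39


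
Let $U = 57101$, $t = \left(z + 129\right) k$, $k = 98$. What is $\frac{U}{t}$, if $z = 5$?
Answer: $\frac{57101}{13132} \approx 4.3482$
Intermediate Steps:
$t = 13132$ ($t = \left(5 + 129\right) 98 = 134 \cdot 98 = 13132$)
$\frac{U}{t} = \frac{57101}{13132}$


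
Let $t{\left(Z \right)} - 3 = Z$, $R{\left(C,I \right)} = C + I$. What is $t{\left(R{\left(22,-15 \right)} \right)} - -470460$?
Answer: $470470$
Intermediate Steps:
$t{\left(Z \right)} = 3 + Z$
$t{\left(R{\left(22,-15 \right)} \right)} - -470460 = \left(3 + \left(22 - 15\right)\right) - -470460 = \left(3 + 7\right) + 470460 = 10 + 470460 = 470470$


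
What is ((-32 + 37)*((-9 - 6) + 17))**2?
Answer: 100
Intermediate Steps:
((-32 + 37)*((-9 - 6) + 17))**2 = (5*(-15 + 17))**2 = (5*2)**2 = 10**2 = 100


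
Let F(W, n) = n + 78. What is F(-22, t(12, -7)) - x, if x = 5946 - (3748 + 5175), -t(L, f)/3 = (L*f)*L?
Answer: 6079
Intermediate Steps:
t(L, f) = -3*f*L² (t(L, f) = -3*L*f*L = -3*f*L²)
x = -2977 (x = 5946 - 1*8923 = 5946 - 8923 = -2977)
F(W, n) = 78 + n
F(-22, t(12, -7)) - x = (78 - 3*(-7)*12²) - 1*(-2977) = (78 - 3*(-7)*144) + 2977 = (78 + 3024) + 2977 = 3102 + 2977 = 6079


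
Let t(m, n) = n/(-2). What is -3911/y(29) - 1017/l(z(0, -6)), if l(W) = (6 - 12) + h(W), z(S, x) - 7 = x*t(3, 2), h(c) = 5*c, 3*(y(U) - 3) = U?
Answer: -730893/2242 ≈ -326.00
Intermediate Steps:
t(m, n) = -n/2 (t(m, n) = n*(-½) = -n/2)
y(U) = 3 + U/3
z(S, x) = 7 - x (z(S, x) = 7 + x*(-½*2) = 7 + x*(-1) = 7 - x)
l(W) = -6 + 5*W (l(W) = (6 - 12) + 5*W = -6 + 5*W)
-3911/y(29) - 1017/l(z(0, -6)) = -3911/(3 + (⅓)*29) - 1017/(-6 + 5*(7 - 1*(-6))) = -3911/(3 + 29/3) - 1017/(-6 + 5*(7 + 6)) = -3911/38/3 - 1017/(-6 + 5*13) = -3911*3/38 - 1017/(-6 + 65) = -11733/38 - 1017/59 = -730893/2242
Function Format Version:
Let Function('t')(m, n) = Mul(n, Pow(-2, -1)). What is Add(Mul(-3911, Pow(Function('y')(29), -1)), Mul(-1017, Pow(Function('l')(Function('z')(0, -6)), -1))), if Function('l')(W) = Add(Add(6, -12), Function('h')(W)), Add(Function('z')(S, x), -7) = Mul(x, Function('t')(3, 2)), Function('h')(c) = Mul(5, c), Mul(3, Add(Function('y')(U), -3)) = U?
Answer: Rational(-730893, 2242) ≈ -326.00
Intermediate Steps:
Function('t')(m, n) = Mul(Rational(-1, 2), n) (Function('t')(m, n) = Mul(n, Rational(-1, 2)) = Mul(Rational(-1, 2), n))
Function('y')(U) = Add(3, Mul(Rational(1, 3), U))
Function('z')(S, x) = Add(7, Mul(-1, x)) (Function('z')(S, x) = Add(7, Mul(x, Mul(Rational(-1, 2), 2))) = Add(7, Mul(x, -1)) = Add(7, Mul(-1, x)))
Function('l')(W) = Add(-6, Mul(5, W)) (Function('l')(W) = Add(Add(6, -12), Mul(5, W)) = Add(-6, Mul(5, W)))
Add(Mul(-3911, Pow(Function('y')(29), -1)), Mul(-1017, Pow(Function('l')(Function('z')(0, -6)), -1))) = Add(Mul(-3911, Pow(Add(3, Mul(Rational(1, 3), 29)), -1)), Mul(-1017, Pow(Add(-6, Mul(5, Add(7, Mul(-1, -6)))), -1))) = Add(Mul(-3911, Pow(Add(3, Rational(29, 3)), -1)), Mul(-1017, Pow(Add(-6, Mul(5, Add(7, 6))), -1))) = Add(Mul(-3911, Pow(Rational(38, 3), -1)), Mul(-1017, Pow(Add(-6, Mul(5, 13)), -1))) = Add(Mul(-3911, Rational(3, 38)), Mul(-1017, Pow(Add(-6, 65), -1))) = Add(Rational(-11733, 38), Mul(-1017, Pow(59, -1))) = Add(Rational(-11733, 38), Mul(-1017, Rational(1, 59))) = Add(Rational(-11733, 38), Rational(-1017, 59)) = Rational(-730893, 2242)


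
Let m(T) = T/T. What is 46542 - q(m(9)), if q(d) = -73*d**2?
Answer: 46615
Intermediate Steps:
m(T) = 1
46542 - q(m(9)) = 46542 - (-73)*1**2 = 46542 - (-73) = 46542 - 1*(-73) = 46542 + 73 = 46615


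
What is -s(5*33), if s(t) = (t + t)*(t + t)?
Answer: -108900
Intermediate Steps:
s(t) = 4*t**2 (s(t) = (2*t)*(2*t) = 4*t**2)
-s(5*33) = -4*(5*33)**2 = -4*165**2 = -4*27225 = -1*108900 = -108900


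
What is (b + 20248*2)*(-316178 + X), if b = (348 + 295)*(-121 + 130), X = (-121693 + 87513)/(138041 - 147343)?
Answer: -68060391329004/4651 ≈ -1.4634e+10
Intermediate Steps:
X = 17090/4651 (X = -34180/(-9302) = -34180*(-1/9302) = 17090/4651 ≈ 3.6745)
b = 5787 (b = 643*9 = 5787)
(b + 20248*2)*(-316178 + X) = (5787 + 20248*2)*(-316178 + 17090/4651) = (5787 + 40496)*(-1470526788/4651) = 46283*(-1470526788/4651) = -68060391329004/4651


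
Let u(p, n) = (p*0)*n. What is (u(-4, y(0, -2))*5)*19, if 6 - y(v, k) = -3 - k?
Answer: 0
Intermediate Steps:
y(v, k) = 9 + k (y(v, k) = 6 - (-3 - k) = 6 + (3 + k) = 9 + k)
u(p, n) = 0 (u(p, n) = 0*n = 0)
(u(-4, y(0, -2))*5)*19 = (0*5)*19 = 0*19 = 0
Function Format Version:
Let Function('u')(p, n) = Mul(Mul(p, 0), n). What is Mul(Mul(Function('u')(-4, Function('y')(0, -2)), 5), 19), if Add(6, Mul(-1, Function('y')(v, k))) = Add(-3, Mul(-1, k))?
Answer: 0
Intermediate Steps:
Function('y')(v, k) = Add(9, k) (Function('y')(v, k) = Add(6, Mul(-1, Add(-3, Mul(-1, k)))) = Add(6, Add(3, k)) = Add(9, k))
Function('u')(p, n) = 0 (Function('u')(p, n) = Mul(0, n) = 0)
Mul(Mul(Function('u')(-4, Function('y')(0, -2)), 5), 19) = Mul(Mul(0, 5), 19) = Mul(0, 19) = 0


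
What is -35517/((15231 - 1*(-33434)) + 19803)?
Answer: -35517/68468 ≈ -0.51874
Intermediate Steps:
-35517/((15231 - 1*(-33434)) + 19803) = -35517/((15231 + 33434) + 19803) = -35517/(48665 + 19803) = -35517/68468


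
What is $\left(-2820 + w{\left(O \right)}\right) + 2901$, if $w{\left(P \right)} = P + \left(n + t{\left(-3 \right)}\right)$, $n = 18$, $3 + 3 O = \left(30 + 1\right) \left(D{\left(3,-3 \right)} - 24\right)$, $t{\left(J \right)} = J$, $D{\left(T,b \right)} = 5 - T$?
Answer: $- \frac{397}{3} \approx -132.33$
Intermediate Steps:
$O = - \frac{685}{3}$ ($O = -1 + \frac{\left(30 + 1\right) \left(\left(5 - 3\right) - 24\right)}{3} = -1 + \frac{31 \left(\left(5 - 3\right) - 24\right)}{3} = -1 + \frac{31 \left(2 - 24\right)}{3} = -1 + \frac{31 \left(-22\right)}{3} = -1 + \frac{1}{3} \left(-682\right) = -1 - \frac{682}{3} = - \frac{685}{3} \approx -228.33$)
$w{\left(P \right)} = 15 + P$ ($w{\left(P \right)} = P + \left(18 - 3\right) = P + 15 = 15 + P$)
$\left(-2820 + w{\left(O \right)}\right) + 2901 = \left(-2820 + \left(15 - \frac{685}{3}\right)\right) + 2901 = \left(-2820 - \frac{640}{3}\right) + 2901 = - \frac{9100}{3} + 2901 = - \frac{397}{3}$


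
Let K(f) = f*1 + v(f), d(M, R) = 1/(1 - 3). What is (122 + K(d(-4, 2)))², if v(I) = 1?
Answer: 60025/4 ≈ 15006.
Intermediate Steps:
d(M, R) = -½ (d(M, R) = 1/(-2) = -½)
K(f) = 1 + f (K(f) = f*1 + 1 = f + 1 = 1 + f)
(122 + K(d(-4, 2)))² = (122 + (1 - ½))² = (122 + ½)² = (245/2)² = 60025/4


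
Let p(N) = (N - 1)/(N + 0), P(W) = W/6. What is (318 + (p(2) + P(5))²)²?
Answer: 8282884/81 ≈ 1.0226e+5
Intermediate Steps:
P(W) = W/6 (P(W) = W*(⅙) = W/6)
p(N) = (-1 + N)/N
(318 + (p(2) + P(5))²)² = (318 + ((-1 + 2)/2 + (⅙)*5)²)² = (318 + ((½)*1 + ⅚)²)² = (318 + (½ + ⅚)²)² = (318 + (4/3)²)² = (318 + 16/9)² = (2878/9)² = 8282884/81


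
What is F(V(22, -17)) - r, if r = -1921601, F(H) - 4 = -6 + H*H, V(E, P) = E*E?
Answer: 2155855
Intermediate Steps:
V(E, P) = E**2
F(H) = -2 + H**2 (F(H) = 4 + (-6 + H*H) = 4 + (-6 + H**2) = -2 + H**2)
F(V(22, -17)) - r = (-2 + (22**2)**2) - 1*(-1921601) = (-2 + 484**2) + 1921601 = (-2 + 234256) + 1921601 = 234254 + 1921601 = 2155855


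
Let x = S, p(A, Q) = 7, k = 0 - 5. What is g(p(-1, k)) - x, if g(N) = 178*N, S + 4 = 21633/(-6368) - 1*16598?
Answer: 113677697/6368 ≈ 17851.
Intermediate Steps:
k = -5
S = -105743169/6368 (S = -4 + (21633/(-6368) - 1*16598) = -4 + (21633*(-1/6368) - 16598) = -4 + (-21633/6368 - 16598) = -4 - 105717697/6368 = -105743169/6368 ≈ -16605.)
x = -105743169/6368 ≈ -16605.
g(p(-1, k)) - x = 178*7 - 1*(-105743169/6368) = 1246 + 105743169/6368 = 113677697/6368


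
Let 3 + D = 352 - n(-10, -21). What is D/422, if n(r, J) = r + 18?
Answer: 341/422 ≈ 0.80806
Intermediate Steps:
n(r, J) = 18 + r
D = 341 (D = -3 + (352 - (18 - 10)) = -3 + (352 - 1*8) = -3 + (352 - 8) = -3 + 344 = 341)
D/422 = 341/422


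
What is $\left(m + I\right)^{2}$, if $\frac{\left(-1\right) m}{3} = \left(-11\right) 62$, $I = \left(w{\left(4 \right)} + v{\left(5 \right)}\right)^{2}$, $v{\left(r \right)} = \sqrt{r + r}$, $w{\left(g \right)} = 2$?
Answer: $4243760 + 16480 \sqrt{10} \approx 4.2959 \cdot 10^{6}$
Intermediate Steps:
$v{\left(r \right)} = \sqrt{2} \sqrt{r}$ ($v{\left(r \right)} = \sqrt{2 r} = \sqrt{2} \sqrt{r}$)
$I = \left(2 + \sqrt{10}\right)^{2}$ ($I = \left(2 + \sqrt{2} \sqrt{5}\right)^{2} = \left(2 + \sqrt{10}\right)^{2} \approx 26.649$)
$m = 2046$ ($m = - 3 \left(\left(-11\right) 62\right) = \left(-3\right) \left(-682\right) = 2046$)
$\left(m + I\right)^{2} = \left(2046 + \left(2 + \sqrt{10}\right)^{2}\right)^{2}$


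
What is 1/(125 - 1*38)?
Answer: 1/87 ≈ 0.011494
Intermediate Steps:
1/(125 - 1*38) = 1/(125 - 38) = 1/87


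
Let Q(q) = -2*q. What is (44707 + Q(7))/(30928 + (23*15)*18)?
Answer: 44693/37138 ≈ 1.2034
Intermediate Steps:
(44707 + Q(7))/(30928 + (23*15)*18) = (44707 - 2*7)/(30928 + (23*15)*18) = (44707 - 14)/(30928 + 345*18) = 44693/(30928 + 6210) = 44693/37138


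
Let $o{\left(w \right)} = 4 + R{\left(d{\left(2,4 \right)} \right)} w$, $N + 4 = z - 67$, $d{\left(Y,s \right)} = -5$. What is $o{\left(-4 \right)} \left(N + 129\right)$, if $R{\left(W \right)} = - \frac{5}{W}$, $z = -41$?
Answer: $0$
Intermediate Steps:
$N = -112$ ($N = -4 - 108 = -112$)
$o{\left(w \right)} = 4 + w$ ($o{\left(w \right)} = 4 + - \frac{5}{-5} w = 4 + \left(-5\right) \left(- \frac{1}{5}\right) w = 4 + 1 w = 4 + w$)
$o{\left(-4 \right)} \left(N + 129\right) = \left(4 - 4\right) \left(-112 + 129\right) = 0 \cdot 17 = 0$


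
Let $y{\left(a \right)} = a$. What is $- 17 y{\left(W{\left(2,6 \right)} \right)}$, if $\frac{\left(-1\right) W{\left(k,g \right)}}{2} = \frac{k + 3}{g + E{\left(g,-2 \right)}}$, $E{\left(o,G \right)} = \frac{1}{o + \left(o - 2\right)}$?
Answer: $\frac{1700}{61} \approx 27.869$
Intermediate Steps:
$E{\left(o,G \right)} = \frac{1}{-2 + 2 o}$ ($E{\left(o,G \right)} = \frac{1}{o + \left(o - 2\right)} = \frac{1}{o + \left(-2 + o\right)} = \frac{1}{-2 + 2 o}$)
$W{\left(k,g \right)} = - \frac{2 \left(3 + k\right)}{g + \frac{1}{2 \left(-1 + g\right)}}$ ($W{\left(k,g \right)} = - 2 \frac{k + 3}{g + \frac{1}{2 \left(-1 + g\right)}} = - 2 \frac{3 + k}{g + \frac{1}{2 \left(-1 + g\right)}} = - \frac{2 \left(3 + k\right)}{g + \frac{1}{2 \left(-1 + g\right)}}$)
$- 17 y{\left(W{\left(2,6 \right)} \right)} = - 17 \left(- \frac{4 \left(-1 + 6\right) \left(3 + 2\right)}{1 + 2 \cdot 6 \left(-1 + 6\right)}\right) = - 17 \left(\left(-4\right) \frac{1}{1 + 2 \cdot 6 \cdot 5} \cdot 5 \cdot 5\right) = - 17 \left(\left(-4\right) \frac{1}{1 + 60} \cdot 5 \cdot 5\right) = - 17 \left(\left(-4\right) \frac{1}{61} \cdot 5 \cdot 5\right) = \left(-17\right) \left(- \frac{100}{61}\right) = \frac{1700}{61}$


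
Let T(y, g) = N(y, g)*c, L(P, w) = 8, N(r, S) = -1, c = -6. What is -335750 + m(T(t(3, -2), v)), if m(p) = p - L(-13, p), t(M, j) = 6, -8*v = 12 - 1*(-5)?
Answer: -335752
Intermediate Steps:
v = -17/8 (v = -(12 - 1*(-5))/8 = -(12 + 5)/8 = -1/8*17 = -17/8 ≈ -2.1250)
T(y, g) = 6 (T(y, g) = -1*(-6) = 6)
m(p) = -8 + p (m(p) = p - 1*8 = p - 8 = -8 + p)
-335750 + m(T(t(3, -2), v)) = -335750 + (-8 + 6) = -335750 - 2 = -335752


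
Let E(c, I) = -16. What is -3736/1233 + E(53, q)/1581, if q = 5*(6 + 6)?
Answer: -1975448/649791 ≈ -3.0401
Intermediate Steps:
q = 60 (q = 5*12 = 60)
-3736/1233 + E(53, q)/1581 = -3736/1233 - 16/1581 = -1975448/649791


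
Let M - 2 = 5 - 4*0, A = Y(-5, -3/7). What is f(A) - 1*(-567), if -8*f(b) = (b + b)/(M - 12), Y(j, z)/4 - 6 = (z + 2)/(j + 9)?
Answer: 79559/140 ≈ 568.28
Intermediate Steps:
Y(j, z) = 24 + 4*(2 + z)/(9 + j) (Y(j, z) = 24 + 4*((z + 2)/(j + 9)) = 24 + 4*((2 + z)/(9 + j)) = 24 + 4*(2 + z)/(9 + j))
A = 179/7 (A = 4*(56 - 3/7 + 6*(-5))/(9 - 5) = 4*(56 - 3*1/7 - 30)/4 = 4*(1/4)*(56 - 3/7 - 30) = 4*(1/4)*(179/7) = 179/7 ≈ 25.571)
M = 7 (M = 2 + (5 - 4*0) = 2 + (5 + 0) = 2 + 5 = 7)
f(b) = b/20 (f(b) = -(b + b)/(8*(7 - 12)) = -2*b/(8*(-5)) = -2*b*(-1)/(8*5) = -(-1)*b/20 = b/20)
f(A) - 1*(-567) = (1/20)*(179/7) - 1*(-567) = 179/140 + 567 = 79559/140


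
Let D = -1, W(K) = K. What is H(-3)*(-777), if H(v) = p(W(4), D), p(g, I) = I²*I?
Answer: 777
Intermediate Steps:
p(g, I) = I³
H(v) = -1 (H(v) = (-1)³ = -1)
H(-3)*(-777) = -1*(-777) = 777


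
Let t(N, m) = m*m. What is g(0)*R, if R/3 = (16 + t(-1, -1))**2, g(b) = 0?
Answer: 0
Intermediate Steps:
t(N, m) = m**2
R = 867 (R = 3*(16 + (-1)**2)**2 = 3*(16 + 1)**2 = 3*17**2 = 3*289 = 867)
g(0)*R = 0*867 = 0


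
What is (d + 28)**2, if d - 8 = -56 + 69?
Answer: 2401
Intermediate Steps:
d = 21 (d = 8 + (-56 + 69) = 8 + 13 = 21)
(d + 28)**2 = (21 + 28)**2 = 49**2 = 2401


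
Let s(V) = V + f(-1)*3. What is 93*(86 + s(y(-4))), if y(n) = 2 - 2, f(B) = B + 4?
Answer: 8835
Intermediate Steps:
f(B) = 4 + B
y(n) = 0
s(V) = 9 + V (s(V) = V + (4 - 1)*3 = V + 3*3 = V + 9 = 9 + V)
93*(86 + s(y(-4))) = 93*(86 + (9 + 0)) = 93*(86 + 9) = 93*95 = 8835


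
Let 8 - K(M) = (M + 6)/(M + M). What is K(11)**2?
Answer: 25281/484 ≈ 52.233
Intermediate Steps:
K(M) = 8 - (6 + M)/(2*M) (K(M) = 8 - (M + 6)/(M + M) = 8 - (6 + M)/(2*M))
K(11)**2 = (15/2 - 3/11)**2 = (159/22)**2 = 25281/484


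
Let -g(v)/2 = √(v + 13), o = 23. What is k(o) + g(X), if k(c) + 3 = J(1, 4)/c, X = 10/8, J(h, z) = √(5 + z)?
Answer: -66/23 - √57 ≈ -10.419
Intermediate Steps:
X = 5/4 (X = 10*(⅛) = 5/4 ≈ 1.2500)
g(v) = -2*√(13 + v) (g(v) = -2*√(v + 13) = -2*√(13 + v))
k(c) = -3 + 3/c (k(c) = -3 + √(5 + 4)/c = -3 + √9/c = -3 + 3/c)
k(o) + g(X) = (-3 + 3/23) - 2*√(13 + 5/4) = (-3 + 3*(1/23)) - √57 = (-3 + 3/23) - √57 = -66/23 - √57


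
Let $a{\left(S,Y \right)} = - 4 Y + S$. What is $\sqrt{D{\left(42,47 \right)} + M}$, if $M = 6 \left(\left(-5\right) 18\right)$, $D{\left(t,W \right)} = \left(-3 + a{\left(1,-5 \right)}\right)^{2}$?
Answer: $6 i \sqrt{6} \approx 14.697 i$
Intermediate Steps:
$a{\left(S,Y \right)} = S - 4 Y$
$D{\left(t,W \right)} = 324$ ($D{\left(t,W \right)} = \left(-3 + \left(1 - -20\right)\right)^{2} = \left(-3 + \left(1 + 20\right)\right)^{2} = \left(-3 + 21\right)^{2} = 18^{2} = 324$)
$M = -540$ ($M = 6 \left(-90\right) = -540$)
$\sqrt{D{\left(42,47 \right)} + M} = \sqrt{324 - 540} = \sqrt{-216} = 6 i \sqrt{6}$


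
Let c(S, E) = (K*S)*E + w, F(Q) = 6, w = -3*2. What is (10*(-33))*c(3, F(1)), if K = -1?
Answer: 7920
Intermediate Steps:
w = -6
c(S, E) = -6 - E*S (c(S, E) = (-S)*E - 6 = -E*S - 6 = -6 - E*S)
(10*(-33))*c(3, F(1)) = (10*(-33))*(-6 - 1*6*3) = -330*(-6 - 18) = -330*(-24) = 7920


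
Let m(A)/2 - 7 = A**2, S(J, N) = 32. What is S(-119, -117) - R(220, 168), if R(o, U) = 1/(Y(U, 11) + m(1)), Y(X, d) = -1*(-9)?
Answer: 799/25 ≈ 31.960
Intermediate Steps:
Y(X, d) = 9
m(A) = 14 + 2*A**2
R(o, U) = 1/25 (R(o, U) = 1/(9 + (14 + 2*1**2)) = 1/(9 + (14 + 2*1)) = 1/(9 + (14 + 2)) = 1/(9 + 16) = 1/25)
S(-119, -117) - R(220, 168) = 32 - 1*1/25 = 32 - 1/25 = 799/25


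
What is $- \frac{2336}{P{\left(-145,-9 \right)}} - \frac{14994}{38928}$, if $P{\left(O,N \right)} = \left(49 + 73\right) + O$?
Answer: $\frac{15098491}{149224} \approx 101.18$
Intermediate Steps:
$P{\left(O,N \right)} = 122 + O$
$- \frac{2336}{P{\left(-145,-9 \right)}} - \frac{14994}{38928} = - \frac{2336}{122 - 145} - \frac{14994}{38928} = - \frac{2336}{-23} - \frac{2499}{6488} = \left(-2336\right) \left(- \frac{1}{23}\right) - \frac{2499}{6488} = \frac{2336}{23} - \frac{2499}{6488} = \frac{15098491}{149224}$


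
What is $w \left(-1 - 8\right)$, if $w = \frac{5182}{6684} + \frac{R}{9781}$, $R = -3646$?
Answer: $- \frac{39472917}{10896034} \approx -3.6227$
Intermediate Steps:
$w = \frac{13157639}{32688102}$ ($w = \frac{5182}{6684} - \frac{3646}{9781} = 5182 \cdot \frac{1}{6684} - \frac{3646}{9781} = \frac{2591}{3342} - \frac{3646}{9781} = \frac{13157639}{32688102} \approx 0.40252$)
$w \left(-1 - 8\right) = \frac{13157639 \left(-1 - 8\right)}{32688102} = \frac{13157639}{32688102} \left(-9\right) = - \frac{39472917}{10896034}$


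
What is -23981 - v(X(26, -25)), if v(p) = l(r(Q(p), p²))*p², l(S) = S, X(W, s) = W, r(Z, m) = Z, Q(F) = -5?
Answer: -20601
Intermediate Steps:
v(p) = -5*p²
-23981 - v(X(26, -25)) = -23981 - (-5)*26² = -23981 - (-5)*676 = -23981 - 1*(-3380) = -23981 + 3380 = -20601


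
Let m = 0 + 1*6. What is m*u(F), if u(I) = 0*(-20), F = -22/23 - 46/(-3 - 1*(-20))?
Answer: 0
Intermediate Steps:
m = 6 (m = 0 + 6 = 6)
F = -1432/391 (F = -22*1/23 - 46/(-3 + 20) = -22/23 - 46/17 = -1432/391 ≈ -3.6624)
u(I) = 0
m*u(F) = 6*0 = 0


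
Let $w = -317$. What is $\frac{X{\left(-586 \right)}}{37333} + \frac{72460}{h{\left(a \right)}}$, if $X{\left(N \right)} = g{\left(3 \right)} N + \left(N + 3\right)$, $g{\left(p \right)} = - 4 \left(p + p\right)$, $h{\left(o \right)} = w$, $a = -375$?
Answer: $- \frac{2700875703}{11834561} \approx -228.22$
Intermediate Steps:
$h{\left(o \right)} = -317$
$g{\left(p \right)} = - 8 p$ ($g{\left(p \right)} = - 4 \cdot 2 p = - 8 p$)
$X{\left(N \right)} = 3 - 23 N$ ($X{\left(N \right)} = \left(-8\right) 3 N + \left(N + 3\right) = - 24 N + \left(3 + N\right) = 3 - 23 N$)
$\frac{X{\left(-586 \right)}}{37333} + \frac{72460}{h{\left(a \right)}} = \frac{3 - -13478}{37333} + \frac{72460}{-317} = \left(3 + 13478\right) \frac{1}{37333} + 72460 \left(- \frac{1}{317}\right) = 13481 \cdot \frac{1}{37333} - \frac{72460}{317} = \frac{13481}{37333} - \frac{72460}{317} = - \frac{2700875703}{11834561}$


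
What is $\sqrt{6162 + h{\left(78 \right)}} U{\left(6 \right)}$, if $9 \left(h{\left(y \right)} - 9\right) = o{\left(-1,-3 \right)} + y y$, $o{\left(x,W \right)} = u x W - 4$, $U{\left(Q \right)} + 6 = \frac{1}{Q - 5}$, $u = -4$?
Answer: $- \frac{5 \sqrt{61607}}{3} \approx -413.68$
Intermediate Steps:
$U{\left(Q \right)} = -6 + \frac{1}{-5 + Q}$ ($U{\left(Q \right)} = -6 + \frac{1}{Q - 5} = -6 + \frac{1}{-5 + Q}$)
$o{\left(x,W \right)} = -4 - 4 W x$ ($o{\left(x,W \right)} = - 4 x W - 4 = - 4 W x - 4 = -4 - 4 W x$)
$h{\left(y \right)} = \frac{65}{9} + \frac{y^{2}}{9}$ ($h{\left(y \right)} = 9 + \frac{\left(-4 - \left(-12\right) \left(-1\right)\right) + y y}{9} = 9 + \frac{\left(-4 - 12\right) + y^{2}}{9} = 9 + \frac{-16 + y^{2}}{9} = 9 + \left(- \frac{16}{9} + \frac{y^{2}}{9}\right) = \frac{65}{9} + \frac{y^{2}}{9}$)
$\sqrt{6162 + h{\left(78 \right)}} U{\left(6 \right)} = \sqrt{6162 + \left(\frac{65}{9} + \frac{78^{2}}{9}\right)} \frac{31 - 36}{-5 + 6} = \sqrt{6162 + \left(\frac{65}{9} + \frac{1}{9} \cdot 6084\right)} \frac{31 - 36}{1} = \sqrt{6162 + \left(\frac{65}{9} + 676\right)} 1 \left(-5\right) = \sqrt{6162 + \frac{6149}{9}} \left(-5\right) = \sqrt{\frac{61607}{9}} \left(-5\right) = \frac{\sqrt{61607}}{3} \left(-5\right) = - \frac{5 \sqrt{61607}}{3}$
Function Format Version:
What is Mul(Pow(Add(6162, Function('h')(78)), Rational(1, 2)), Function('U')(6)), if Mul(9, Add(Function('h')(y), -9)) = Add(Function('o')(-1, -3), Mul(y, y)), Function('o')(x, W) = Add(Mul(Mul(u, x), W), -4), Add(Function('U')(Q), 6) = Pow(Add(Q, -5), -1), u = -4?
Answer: Mul(Rational(-5, 3), Pow(61607, Rational(1, 2))) ≈ -413.68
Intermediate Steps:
Function('U')(Q) = Add(-6, Pow(Add(-5, Q), -1)) (Function('U')(Q) = Add(-6, Pow(Add(Q, -5), -1)) = Add(-6, Pow(Add(-5, Q), -1)))
Function('o')(x, W) = Add(-4, Mul(-4, W, x)) (Function('o')(x, W) = Add(Mul(Mul(-4, x), W), -4) = Add(Mul(-4, W, x), -4) = Add(-4, Mul(-4, W, x)))
Function('h')(y) = Add(Rational(65, 9), Mul(Rational(1, 9), Pow(y, 2))) (Function('h')(y) = Add(9, Mul(Rational(1, 9), Add(Add(-4, Mul(-4, -3, -1)), Mul(y, y)))) = Add(9, Mul(Rational(1, 9), Add(Add(-4, -12), Pow(y, 2)))) = Add(9, Mul(Rational(1, 9), Add(-16, Pow(y, 2)))) = Add(9, Add(Rational(-16, 9), Mul(Rational(1, 9), Pow(y, 2)))) = Add(Rational(65, 9), Mul(Rational(1, 9), Pow(y, 2))))
Mul(Pow(Add(6162, Function('h')(78)), Rational(1, 2)), Function('U')(6)) = Mul(Pow(Add(6162, Add(Rational(65, 9), Mul(Rational(1, 9), Pow(78, 2)))), Rational(1, 2)), Mul(Pow(Add(-5, 6), -1), Add(31, Mul(-6, 6)))) = Mul(Pow(Add(6162, Add(Rational(65, 9), Mul(Rational(1, 9), 6084))), Rational(1, 2)), Mul(Pow(1, -1), Add(31, -36))) = Mul(Pow(Add(6162, Add(Rational(65, 9), 676)), Rational(1, 2)), Mul(1, -5)) = Mul(Pow(Add(6162, Rational(6149, 9)), Rational(1, 2)), -5) = Mul(Pow(Rational(61607, 9), Rational(1, 2)), -5) = Mul(Mul(Rational(1, 3), Pow(61607, Rational(1, 2))), -5) = Mul(Rational(-5, 3), Pow(61607, Rational(1, 2)))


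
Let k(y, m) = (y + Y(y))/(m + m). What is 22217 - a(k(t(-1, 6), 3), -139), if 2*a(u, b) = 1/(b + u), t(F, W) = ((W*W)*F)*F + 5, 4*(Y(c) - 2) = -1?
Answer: 23438939/1055 ≈ 22217.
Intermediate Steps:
Y(c) = 7/4 (Y(c) = 2 + (1/4)*(-1) = 2 - 1/4 = 7/4)
t(F, W) = 5 + F**2*W**2 (t(F, W) = (W**2*F)*F + 5 = (F*W**2)*F + 5 = F**2*W**2 + 5 = 5 + F**2*W**2)
k(y, m) = (7/4 + y)/(2*m) (k(y, m) = (y + 7/4)/(m + m) = (7/4 + y)/((2*m)) = (7/4 + y)*(1/(2*m)) = (7/4 + y)/(2*m))
a(u, b) = 1/(2*(b + u))
22217 - a(k(t(-1, 6), 3), -139) = 22217 - 1/(2*(-139 + (1/8)*(7 + 4*(5 + (-1)**2*6**2))/3)) = 22217 - 1/(2*(-139 + (1/8)*(1/3)*(7 + 4*(5 + 1*36)))) = 22217 - 1/(2*(-139 + (1/8)*(1/3)*(7 + 4*(5 + 36)))) = 22217 - 1/(2*(-139 + (1/8)*(1/3)*(7 + 4*41))) = 22217 - 1/(2*(-139 + (1/8)*(1/3)*(7 + 164))) = 22217 - 1/(2*(-139 + (1/8)*(1/3)*171)) = 22217 - 1/(2*(-139 + 57/8)) = 22217 - 1/(2*(-1055/8)) = 22217 - (-8)/(2*1055) = 22217 - 1*(-4/1055) = 22217 + 4/1055 = 23438939/1055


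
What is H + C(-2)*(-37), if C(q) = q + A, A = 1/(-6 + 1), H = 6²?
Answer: 587/5 ≈ 117.40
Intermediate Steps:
H = 36
A = -⅕ (A = 1/(-5) = -⅕ ≈ -0.20000)
C(q) = -⅕ + q (C(q) = q - ⅕ = -⅕ + q)
H + C(-2)*(-37) = 36 + (-⅕ - 2)*(-37) = 36 - 11/5*(-37) = 36 + 407/5 = 587/5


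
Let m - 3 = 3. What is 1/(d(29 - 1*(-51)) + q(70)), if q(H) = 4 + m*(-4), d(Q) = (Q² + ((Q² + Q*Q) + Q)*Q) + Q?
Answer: 1/1036860 ≈ 9.6445e-7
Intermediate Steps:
m = 6 (m = 3 + 3 = 6)
d(Q) = Q + Q² + Q*(Q + 2*Q²) (d(Q) = (Q² + ((Q² + Q²) + Q)*Q) + Q = (Q² + (2*Q² + Q)*Q) + Q = (Q² + (Q + 2*Q²)*Q) + Q = (Q² + Q*(Q + 2*Q²)) + Q = Q + Q² + Q*(Q + 2*Q²))
q(H) = -20 (q(H) = 4 + 6*(-4) = 4 - 24 = -20)
1/(d(29 - 1*(-51)) + q(70)) = 1/((29 - 1*(-51))*(1 + 2*(29 - 1*(-51)) + 2*(29 - 1*(-51))²) - 20) = 1/((29 + 51)*(1 + 2*(29 + 51) + 2*(29 + 51)²) - 20) = 1/(80*(1 + 2*80 + 2*80²) - 20) = 1/(80*(1 + 160 + 2*6400) - 20) = 1/(80*(1 + 160 + 12800) - 20) = 1/(80*12961 - 20) = 1/(1036880 - 20) = 1/1036860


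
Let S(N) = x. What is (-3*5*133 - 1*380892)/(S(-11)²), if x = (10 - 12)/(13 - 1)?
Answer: -13783932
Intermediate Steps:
x = -⅙ (x = -2/12 = -2*1/12 = -⅙ ≈ -0.16667)
S(N) = -⅙
(-3*5*133 - 1*380892)/(S(-11)²) = (-3*5*133 - 1*380892)/((-⅙)²) = (-15*133 - 380892)/(1/36) = (-1995 - 380892)*36 = -382887*36 = -13783932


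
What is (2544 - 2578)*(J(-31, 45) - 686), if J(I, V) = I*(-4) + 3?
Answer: 19006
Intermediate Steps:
J(I, V) = 3 - 4*I (J(I, V) = -4*I + 3 = 3 - 4*I)
(2544 - 2578)*(J(-31, 45) - 686) = (2544 - 2578)*((3 - 4*(-31)) - 686) = -34*((3 + 124) - 686) = -34*(127 - 686) = -34*(-559) = 19006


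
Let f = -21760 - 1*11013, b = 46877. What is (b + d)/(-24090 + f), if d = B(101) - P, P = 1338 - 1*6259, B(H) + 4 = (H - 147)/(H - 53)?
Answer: -1243033/1364712 ≈ -0.91084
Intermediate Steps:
B(H) = -4 + (-147 + H)/(-53 + H) (B(H) = -4 + (H - 147)/(H - 53) = -4 + (-147 + H)/(-53 + H))
f = -32773 (f = -21760 - 11013 = -32773)
P = -4921 (P = 1338 - 6259 = -4921)
d = 117985/24 (d = (65 - 3*101)/(-53 + 101) - 1*(-4921) = (65 - 303)/48 + 4921 = (1/48)*(-238) + 4921 = -119/24 + 4921 = 117985/24 ≈ 4916.0)
(b + d)/(-24090 + f) = (46877 + 117985/24)/(-24090 - 32773) = (1243033/24)/(-56863) = (1243033/24)*(-1/56863) = -1243033/1364712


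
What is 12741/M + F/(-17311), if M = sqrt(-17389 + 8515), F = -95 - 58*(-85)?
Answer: -4835/17311 - 4247*I*sqrt(986)/986 ≈ -0.2793 - 135.25*I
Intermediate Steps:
F = 4835 (F = -95 + 4930 = 4835)
M = 3*I*sqrt(986) (M = sqrt(-8874) = 3*I*sqrt(986) ≈ 94.202*I)
12741/M + F/(-17311) = 12741/((3*I*sqrt(986))) + 4835/(-17311) = 12741*(-I*sqrt(986)/2958) + 4835*(-1/17311) = -4247*I*sqrt(986)/986 - 4835/17311 = -4835/17311 - 4247*I*sqrt(986)/986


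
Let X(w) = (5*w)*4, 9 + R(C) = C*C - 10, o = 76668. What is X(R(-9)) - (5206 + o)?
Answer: -80634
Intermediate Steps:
R(C) = -19 + C² (R(C) = -9 + (C*C - 10) = -9 + (C² - 10) = -9 + (-10 + C²) = -19 + C²)
X(w) = 20*w
X(R(-9)) - (5206 + o) = 20*(-19 + (-9)²) - (5206 + 76668) = 20*(-19 + 81) - 1*81874 = 20*62 - 81874 = 1240 - 81874 = -80634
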